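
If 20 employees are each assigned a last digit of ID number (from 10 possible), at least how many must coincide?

There are 10 possible values for last digit of ID number. With 20 employees and 10 categories, by pigeonhole: ceiling(20/10).

Final answer: 2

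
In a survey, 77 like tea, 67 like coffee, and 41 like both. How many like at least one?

|A union B| = |A| + |B| - |A intersect B| = 77 + 67 - 41.

Final answer: 103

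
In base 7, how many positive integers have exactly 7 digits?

These are the integers in [7^6, 7^7), so the count is 7^7 - 7^6 = 6 x 7^6.

Final answer: 705894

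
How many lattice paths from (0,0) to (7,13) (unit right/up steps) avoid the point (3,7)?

Total paths to (7,13): C(20,13) = 77520.
Paths through (3,7): C(10,7) x C(10,6) = 25200.
Avoiding (3,7): 77520 - 25200.

Final answer: 52320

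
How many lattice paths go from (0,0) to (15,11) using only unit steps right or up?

Each path has 15 right steps and 11 up steps in some order (26 steps total).
Choose which 11 of the 26 steps are up: C(26,11).

Final answer: C(26,11) = 7726160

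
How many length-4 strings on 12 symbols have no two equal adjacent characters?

First character: 12 choices. Each subsequent: 11 choices (must differ from the previous one).
Total: 12 x 11^3.

Final answer: 12 x 11^{3} = 15972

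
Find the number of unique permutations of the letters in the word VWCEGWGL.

Letters (C:1, E:1, G:2, L:1, V:1, W:2). Total letters: 8.
Permutations = 8!/(2! x 2!).

Final answer: 10080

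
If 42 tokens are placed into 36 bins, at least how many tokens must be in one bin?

By the pigeonhole principle: ceiling(42/36).

Final answer: 2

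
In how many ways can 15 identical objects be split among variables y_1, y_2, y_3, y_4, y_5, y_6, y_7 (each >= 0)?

Stars and bars with 15 stars and 6 bars:
C(15+7-1, 7-1) = C(21,6).

Final answer: C(21,6) = 54264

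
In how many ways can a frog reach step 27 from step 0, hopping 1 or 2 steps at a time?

Let f(n) be the number of climbs. Removing the last move (1 or 2 steps) gives f(n) = f(n-1) + f(n-2); base cases f(1)=1, f(2)=2.
Building up term by term: f(1)=1, f(2)=2, f(3)=3, f(4)=5, f(5)=8, f(6)=13, f(7)=21, f(8)=34, f(9)=55, f(10)=89, f(11)=144, f(12)=233, f(13)=377, f(14)=610, f(15)=987, f(16)=1597, f(17)=2584, f(18)=4181, f(19)=6765, f(20)=10946, f(21)=17711, f(22)=28657, f(23)=46368, f(24)=75025, f(25)=121393, f(26)=196418, f(27)=317811.

Final answer: 317811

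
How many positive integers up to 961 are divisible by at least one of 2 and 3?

Multiples of 2: 480. Multiples of 3: 320. Of both (lcm=6): 160.
By inclusion-exclusion: 480 + 320 - 160.

Final answer: 640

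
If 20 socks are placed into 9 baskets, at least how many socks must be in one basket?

By the pigeonhole principle: ceiling(20/9).

Final answer: 3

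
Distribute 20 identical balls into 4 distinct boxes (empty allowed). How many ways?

Stars and bars: C(n+k-1, k-1) = C(23,3).

Final answer: C(23,3) = 1771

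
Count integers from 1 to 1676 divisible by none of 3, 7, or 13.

|div by 3|=558, |div by 7|=239, |div by 13|=128.
|div by 3&7|=79, |div by 3&13|=42, |div by 7&13|=18, |div by all|=6.
By inclusion-exclusion, divisible by at least one: 558+239+128-79-42-18+6 = 792.
Not divisible by any: 1676 - 792.

Final answer: 884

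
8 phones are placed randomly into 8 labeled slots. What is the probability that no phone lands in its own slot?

Use the recurrence D(n) = (n-1)(D(n-1) + D(n-2)) with D(0)=1, D(1)=0.
Building up: D(2)=1, D(3)=2, D(4)=9, D(5)=44, D(6)=265, D(7)=1854, D(8)=14833.
Total arrangements: 8! = 40320.
Probability = D(8)/8! = 2119/5760.

Final answer: D(8)/8! = 14833/40320 = 0.367882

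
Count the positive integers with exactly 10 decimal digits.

These are the integers in [10^9, 10^10), so the count is 10^10 - 10^9 = 9 x 10^9.

Final answer: 9000000000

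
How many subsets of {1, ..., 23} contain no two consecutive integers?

Condition on whether n belongs to the subset: if not, any valid subset of {1, ..., n-1} works (a(n-1)); if so, n-1 is excluded and the rest is a valid subset of {1, ..., n-2} (a(n-2)). Hence a(n) = a(n-1) + a(n-2), a(1)=2, a(2)=3.
Computing successive values: a(1)=2, a(2)=3, a(3)=5, a(4)=8, a(5)=13, a(6)=21, a(7)=34, a(8)=55, a(9)=89, a(10)=144, a(11)=233, a(12)=377, a(13)=610, a(14)=987, a(15)=1597, a(16)=2584, a(17)=4181, a(18)=6765, a(19)=10946, a(20)=17711, a(21)=28657, a(22)=46368, a(23)=75025.

Final answer: 75025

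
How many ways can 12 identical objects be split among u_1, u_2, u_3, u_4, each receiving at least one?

Substitute u'_i = u_i - 1 (so u'_i >= 0). Then sum u'_i = 12 - 4 = 8.
Stars and bars: C(8+4-1, 4-1) = C(11,3).

Final answer: C(11,3) = 165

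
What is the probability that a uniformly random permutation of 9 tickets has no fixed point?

D(n) = (n-1)(D(n-1) + D(n-2)), D(0)=1, D(1)=0.
Building up: D(2)=1, D(3)=2, D(4)=9, D(5)=44, D(6)=265, D(7)=1854, D(8)=14833, D(9)=133496.
Total arrangements: 9! = 362880.
Probability = D(9)/9! = 16687/45360.

Final answer: D(9)/9! = 133496/362880 = 0.367879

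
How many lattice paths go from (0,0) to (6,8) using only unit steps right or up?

Each path has 6 right steps and 8 up steps in some order (14 steps total).
Choose which 8 of the 14 steps are up: C(14,8).

Final answer: C(14,8) = 3003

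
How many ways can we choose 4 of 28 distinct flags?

C(28,4) = 28!/(4! x 24!).

Final answer: \binom{28}{4} = 20475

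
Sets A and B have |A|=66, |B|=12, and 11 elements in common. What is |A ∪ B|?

|A union B| = |A| + |B| - |A intersect B| = 66 + 12 - 11.

Final answer: 67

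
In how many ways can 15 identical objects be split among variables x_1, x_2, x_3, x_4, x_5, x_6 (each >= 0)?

Stars and bars with 15 stars and 5 bars:
C(15+6-1, 6-1) = C(20,5).

Final answer: C(20,5) = 15504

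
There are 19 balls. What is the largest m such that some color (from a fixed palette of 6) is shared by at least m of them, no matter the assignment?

There are 6 possible values for color (from a fixed palette of 6). With 19 balls and 6 categories, by pigeonhole: ceiling(19/6).

Final answer: 4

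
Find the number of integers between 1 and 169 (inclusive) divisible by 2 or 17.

Multiples of 2: 84. Multiples of 17: 9. Of both (lcm=34): 4.
By inclusion-exclusion: 84 + 9 - 4.

Final answer: 89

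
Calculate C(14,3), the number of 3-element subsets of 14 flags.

C(14,3) = 14!/(3! x (14-3)!).

Final answer: C(14,3) = 364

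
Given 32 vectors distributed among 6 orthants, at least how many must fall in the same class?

By pigeonhole with 32 objects and 6 categories: ceiling(32/6).

Final answer: 6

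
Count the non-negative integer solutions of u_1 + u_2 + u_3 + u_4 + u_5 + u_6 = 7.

Stars and bars with 7 stars and 5 bars:
C(7+6-1, 6-1) = C(12,5).

Final answer: C(12,5) = 792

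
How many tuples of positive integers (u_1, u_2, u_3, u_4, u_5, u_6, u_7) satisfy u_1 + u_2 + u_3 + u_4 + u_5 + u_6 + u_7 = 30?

Substitute u'_i = u_i - 1 (so u'_i >= 0). Then sum u'_i = 30 - 7 = 23.
Stars and bars: C(23+7-1, 7-1) = C(29,6).

Final answer: C(29,6) = 475020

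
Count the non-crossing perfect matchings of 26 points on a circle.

The structures are counted by the Catalan number C_n. Here n = 26/2 = 13.
C_n = C(2n,n)/(n+1), so C_{13} = C(26,13)/14 = 10400600/14.

Final answer: C_{13} = 742900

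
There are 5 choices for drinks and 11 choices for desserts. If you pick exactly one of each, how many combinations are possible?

By the multiplication principle: 5 x 11.

Final answer: 55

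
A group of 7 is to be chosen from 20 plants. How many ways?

C(20,7) = 20!/(7! x (20-7)!).

Final answer: C(20,7) = 77520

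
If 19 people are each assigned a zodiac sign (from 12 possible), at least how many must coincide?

There are 12 possible values for zodiac sign. With 19 people and 12 categories, by pigeonhole: ceiling(19/12).

Final answer: 2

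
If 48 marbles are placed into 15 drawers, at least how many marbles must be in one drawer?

By the pigeonhole principle: ceiling(48/15).

Final answer: 4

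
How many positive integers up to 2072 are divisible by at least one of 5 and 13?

Multiples of 5: 414. Multiples of 13: 159. Of both (lcm=65): 31.
By inclusion-exclusion: 414 + 159 - 31.

Final answer: 542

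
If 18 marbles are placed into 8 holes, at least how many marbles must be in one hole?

By the pigeonhole principle: ceiling(18/8).

Final answer: 3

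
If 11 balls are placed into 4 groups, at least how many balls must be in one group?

By the pigeonhole principle: ceiling(11/4).

Final answer: 3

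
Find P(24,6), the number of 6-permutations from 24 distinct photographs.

P(24,6) = 24!/(24-6)! = 24!/18!.

Final answer: P(24,6) = 96909120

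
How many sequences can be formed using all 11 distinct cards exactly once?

The number of ways to arrange 11 distinct objects is 11!.

Final answer: 11! = 39916800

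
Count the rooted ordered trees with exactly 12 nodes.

This is a standard Catalan-number count: the answer is C_n. Here n = 12 - 1 = 11.
Using C_0 = 1 and C_(k+1) = C_k x 2(2k+1)/(k+2), build up term by term: C_1=1, C_2=2, C_3=5, C_4=14, C_5=42, C_6=132, C_7=429, C_8=1430, C_9=4862, C_10=16796, C_11=58786.

Final answer: C_{11} = 58786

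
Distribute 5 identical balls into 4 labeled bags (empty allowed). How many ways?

Stars and bars: C(n+k-1, k-1) = C(8,3).

Final answer: C(8,3) = 56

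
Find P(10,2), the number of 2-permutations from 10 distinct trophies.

P(10,2) = 10!/(10-2)! = 10!/8!.

Final answer: P(10,2) = 90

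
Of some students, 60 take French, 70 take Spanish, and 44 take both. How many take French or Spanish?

|A union B| = |A| + |B| - |A intersect B| = 60 + 70 - 44.

Final answer: 86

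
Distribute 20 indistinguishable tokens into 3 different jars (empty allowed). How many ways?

Stars and bars: C(n+k-1, k-1) = C(22,2).

Final answer: C(22,2) = 231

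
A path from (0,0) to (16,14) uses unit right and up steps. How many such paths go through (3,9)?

Paths (0,0)->(3,9): C(12,9) = 220.
Paths (3,9)->(16,14): C(18,5) = 8568.
By multiplication principle: 220 x 8568.

Final answer: 1884960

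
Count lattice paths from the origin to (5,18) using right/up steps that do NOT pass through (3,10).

Total paths to (5,18): C(23,18) = 33649.
Paths through (3,10): C(13,10) x C(10,8) = 12870.
Avoiding (3,10): 33649 - 12870.

Final answer: 20779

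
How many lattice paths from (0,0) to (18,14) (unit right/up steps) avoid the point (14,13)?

Total paths to (18,14): C(32,14) = 471435600.
Paths through (14,13): C(27,13) x C(5,1) = 100291500.
Avoiding (14,13): 471435600 - 100291500.

Final answer: 371144100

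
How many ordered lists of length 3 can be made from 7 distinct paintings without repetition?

P(7,3) = 7!/(7-3)! = 7!/4!.

Final answer: P(7,3) = 210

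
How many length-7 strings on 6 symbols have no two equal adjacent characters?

First character: 6 choices. Each subsequent: 5 choices (must differ from the previous one).
Total: 6 x 5^6.

Final answer: 6 x 5^{6} = 93750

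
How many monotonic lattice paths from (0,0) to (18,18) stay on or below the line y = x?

Total monotonic paths to (18,18): C(36,18) = 9075135300.
Reflecting each bad path at its first crossing gives a bijection with paths to (17,19): C(36,19) = 8597496600.
Valid Dyck paths: 9075135300 - 8597496600.
(Check: C(36,18) - C(36,19) = C(36,18)/19, the Catalan number C_{18}.)

Final answer: C_{18} = 477638700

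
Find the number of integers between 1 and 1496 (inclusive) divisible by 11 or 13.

Multiples of 11: 136. Multiples of 13: 115. Of both (lcm=143): 10.
By inclusion-exclusion: 136 + 115 - 10.

Final answer: 241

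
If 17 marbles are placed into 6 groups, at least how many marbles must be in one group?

By the pigeonhole principle: ceiling(17/6).

Final answer: 3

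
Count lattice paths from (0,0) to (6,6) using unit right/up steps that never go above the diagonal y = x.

Total monotonic paths to (6,6): C(12,6) = 924.
Reflecting each bad path at its first crossing gives a bijection with paths to (5,7): C(12,7) = 792.
Valid Dyck paths: 924 - 792.
(This is the Catalan number C_{6}.)

Final answer: C_{6} = 132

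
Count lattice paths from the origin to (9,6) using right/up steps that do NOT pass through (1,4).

Total paths to (9,6): C(15,6) = 5005.
Paths through (1,4): C(5,4) x C(10,2) = 225.
Avoiding (1,4): 5005 - 225.

Final answer: 4780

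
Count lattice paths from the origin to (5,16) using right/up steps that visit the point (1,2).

Paths (0,0)->(1,2): C(3,2) = 3.
Paths (1,2)->(5,16): C(18,14) = 3060.
By multiplication principle: 3 x 3060.

Final answer: 9180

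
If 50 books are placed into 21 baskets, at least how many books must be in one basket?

By the pigeonhole principle: ceiling(50/21).

Final answer: 3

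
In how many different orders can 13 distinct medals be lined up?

The number of ways to arrange 13 distinct objects is 13!.

Final answer: 13! = 6227020800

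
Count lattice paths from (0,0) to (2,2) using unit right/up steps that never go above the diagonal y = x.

Total monotonic paths to (2,2): C(4,2) = 6.
A path is bad iff it touches y = x + 1; reflecting its initial segment maps bad paths bijectively onto all paths to (1,3), of which there are C(4,3) = 4.
Valid Dyck paths: 6 - 4.
(These counts are the Catalan numbers.)

Final answer: C_{2} = 2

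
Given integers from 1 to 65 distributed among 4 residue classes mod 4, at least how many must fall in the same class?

By pigeonhole with 65 objects and 4 categories: ceiling(65/4).

Final answer: 17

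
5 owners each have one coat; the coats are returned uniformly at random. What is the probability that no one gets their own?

Derangements satisfy D(n) = (n-1)(D(n-1) + D(n-2)), starting from D(0)=1, D(1)=0.
Building up: D(2)=1, D(3)=2, D(4)=9, D(5)=44.
Total arrangements: 5! = 120.
Probability = D(5)/5! = 11/30.

Final answer: D(5)/5! = 44/120 = 0.366667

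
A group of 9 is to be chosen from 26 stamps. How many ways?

C(26,9) = 26!/(9! x 17!).

Final answer: \binom{26}{9} = 3124550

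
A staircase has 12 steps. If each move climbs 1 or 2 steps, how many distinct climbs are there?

Let f(n) be the number of climbs. Removing the last move (1 or 2 steps) gives f(n) = f(n-1) + f(n-2); base cases f(1)=1, f(2)=2.
Iterating the recurrence: f(1)=1, f(2)=2, f(3)=3, f(4)=5, f(5)=8, f(6)=13, f(7)=21, f(8)=34, f(9)=55, f(10)=89, f(11)=144, f(12)=233.

Final answer: 233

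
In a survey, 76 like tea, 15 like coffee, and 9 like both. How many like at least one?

|A union B| = |A| + |B| - |A intersect B| = 76 + 15 - 9.

Final answer: 82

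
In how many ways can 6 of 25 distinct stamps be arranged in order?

P(25,6) = 25!/(25-6)! = 25!/19!.

Final answer: P(25,6) = 127512000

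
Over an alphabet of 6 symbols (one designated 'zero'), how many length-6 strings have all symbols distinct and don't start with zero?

The leading digit has 5 choices (anything but zero); the next has 5 (anything but the first), then 4, and so on, one fewer each time.
Total: 5 x 5 x 4 x 3 x 2 x 1.

Final answer: 600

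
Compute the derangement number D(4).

Derangements satisfy D(n) = (n-1)(D(n-1) + D(n-2)), starting from D(0)=1, D(1)=0.
Building up: D(2)=1, D(3)=2.
D(4) = 3 x (D(3) + D(2)) = 3 x (2 + 1).

Final answer: D(4) = 9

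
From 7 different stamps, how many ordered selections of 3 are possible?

P(7,3) = 7!/(7-3)! = 7!/4!.

Final answer: P(7,3) = 210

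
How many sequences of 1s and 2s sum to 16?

Let f(n) be the number of climbs. Removing the last move (1 or 2 steps) gives f(n) = f(n-1) + f(n-2); base cases f(1)=1, f(2)=2.
Computing successive values: f(1)=1, f(2)=2, f(3)=3, f(4)=5, f(5)=8, f(6)=13, f(7)=21, f(8)=34, f(9)=55, f(10)=89, f(11)=144, f(12)=233, f(13)=377, f(14)=610, f(15)=987, f(16)=1597.

Final answer: 1597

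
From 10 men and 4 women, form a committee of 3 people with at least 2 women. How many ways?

Sum over valid woman counts:
C(4,2)C(10,1) = 60
C(4,3)C(10,0) = 4
Total: 60 + 4.

Final answer: 64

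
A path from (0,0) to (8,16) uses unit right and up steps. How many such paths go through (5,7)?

Paths (0,0)->(5,7): C(12,7) = 792.
Paths (5,7)->(8,16): C(12,9) = 220.
By multiplication principle: 792 x 220.

Final answer: 174240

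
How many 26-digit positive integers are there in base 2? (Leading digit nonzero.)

These are the integers in [2^25, 2^26), so the count is 2^26 - 2^25 = 1 x 2^25.

Final answer: 33554432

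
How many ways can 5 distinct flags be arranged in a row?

The number of ways to arrange 5 distinct objects is 5!.

Final answer: 5! = 120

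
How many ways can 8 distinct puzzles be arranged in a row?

The number of ways to arrange 8 distinct objects is 8!.

Final answer: 8! = 40320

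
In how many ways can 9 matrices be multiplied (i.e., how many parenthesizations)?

This is counted by the nth Catalan number C_n. Here n = 9 - 1 = 8.
Using C_0 = 1 and C_(k+1) = C_k x 2(2k+1)/(k+2), build up term by term: C_1=1, C_2=2, C_3=5, C_4=14, C_5=42, C_6=132, C_7=429, C_8=1430.

Final answer: C_{8} = 1430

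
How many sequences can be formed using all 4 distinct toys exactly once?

The number of ways to arrange 4 distinct objects is 4!.

Final answer: 4! = 24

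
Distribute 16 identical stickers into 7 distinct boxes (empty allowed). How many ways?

Stars and bars: C(n+k-1, k-1) = C(22,6).

Final answer: C(22,6) = 74613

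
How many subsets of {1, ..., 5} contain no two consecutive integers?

Let a(n) count such subsets of {1, ..., n}. Either n is excluded (a(n-1) ways) or n is included, forcing n-1 out (a(n-2) ways), so a(n) = a(n-1) + a(n-2) with a(1)=2, a(2)=3.
Iterating the recurrence: a(1)=2, a(2)=3, a(3)=5, a(4)=8, a(5)=13.

Final answer: 13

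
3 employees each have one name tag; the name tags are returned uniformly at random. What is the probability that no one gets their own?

Use the recurrence D(n) = (n-1)(D(n-1) + D(n-2)) with D(0)=1, D(1)=0.
Building up: D(2)=1, D(3)=2.
Total arrangements: 3! = 6.
Probability = D(3)/3! = 1/3.

Final answer: D(3)/3! = 2/6 = 0.333333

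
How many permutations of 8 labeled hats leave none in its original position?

Derangements satisfy D(n) = (n-1)(D(n-1) + D(n-2)), starting from D(0)=1, D(1)=0.
D(2) = 1 x (0 + 1) = 1
D(3) = 2 x (1 + 0) = 2
D(4) = 3 x (2 + 1) = 9
D(5) = 4 x (9 + 2) = 44
D(6) = 5 x (44 + 9) = 265
D(7) = 6 x (265 + 44) = 1854
D(8) = 7 x (D(7) + D(6)) = 7 x (1854 + 265)

Final answer: D(8) = 14833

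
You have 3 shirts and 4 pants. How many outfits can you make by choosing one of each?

By the multiplication principle: 3 x 4.

Final answer: 12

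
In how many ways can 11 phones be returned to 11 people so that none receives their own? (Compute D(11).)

Derangements satisfy D(n) = (n-1)(D(n-1) + D(n-2)), starting from D(0)=1, D(1)=0.
D(2) = 1 x (0 + 1) = 1
D(3) = 2 x (1 + 0) = 2
D(4) = 3 x (2 + 1) = 9
D(5) = 4 x (9 + 2) = 44
D(6) = 5 x (44 + 9) = 265
D(7) = 6 x (265 + 44) = 1854
D(8) = 7 x (1854 + 265) = 14833
D(9) = 8 x (14833 + 1854) = 133496
D(10) = 9 x (133496 + 14833) = 1334961
D(11) = 10 x (D(10) + D(9)) = 10 x (1334961 + 133496)

Final answer: D(11) = 14684570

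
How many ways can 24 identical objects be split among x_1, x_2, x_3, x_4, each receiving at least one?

Substitute x'_i = x_i - 1 (so x'_i >= 0). Then sum x'_i = 24 - 4 = 20.
Stars and bars: C(20+4-1, 4-1) = C(23,3).

Final answer: C(23,3) = 1771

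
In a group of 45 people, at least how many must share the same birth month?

There are 12 possible values for birth month. With 45 people and 12 categories, by pigeonhole: ceiling(45/12).

Final answer: 4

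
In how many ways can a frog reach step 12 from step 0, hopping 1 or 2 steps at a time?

Let f(n) be the number of climbs. Removing the last move (1 or 2 steps) gives f(n) = f(n-1) + f(n-2); base cases f(1)=1, f(2)=2.
Iterating the recurrence: f(1)=1, f(2)=2, f(3)=3, f(4)=5, f(5)=8, f(6)=13, f(7)=21, f(8)=34, f(9)=55, f(10)=89, f(11)=144, f(12)=233.

Final answer: 233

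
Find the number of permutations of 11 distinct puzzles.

The number of ways to arrange 11 distinct objects is 11!.

Final answer: 11! = 39916800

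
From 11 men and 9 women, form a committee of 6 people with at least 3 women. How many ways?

Sum over valid woman counts:
C(9,3)C(11,3) = 13860
C(9,4)C(11,2) = 6930
C(9,5)C(11,1) = 1386
C(9,6)C(11,0) = 84
Total: 13860 + 6930 + 1386 + 84.

Final answer: 22260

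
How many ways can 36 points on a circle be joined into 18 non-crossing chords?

This is counted by the nth Catalan number C_n. Here n = 36/2 = 18.
C_n = C(2n,n) - C(2n,n+1), so C_{18} = C(36,18) - C(36,19) = 9075135300 - 8597496600.

Final answer: C_{18} = 477638700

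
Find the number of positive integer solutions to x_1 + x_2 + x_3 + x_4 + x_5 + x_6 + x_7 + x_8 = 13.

Substitute x'_i = x_i - 1 (so x'_i >= 0). Then sum x'_i = 13 - 8 = 5.
Stars and bars: C(5+8-1, 8-1) = C(12,7).

Final answer: C(12,7) = 792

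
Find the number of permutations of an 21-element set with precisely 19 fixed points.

Choose which 19 elements are fixed: C(21,19) = 210.
Derange the remaining 2 using D(j) = (j-1)(D(j-1) + D(j-2)), D(0)=1, D(1)=0: D(2)=1.
Total: 210 x 1.

Final answer: C(21,19) D(2) = 210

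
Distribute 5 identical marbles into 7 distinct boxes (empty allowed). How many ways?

Stars and bars: C(n+k-1, k-1) = C(11,6).

Final answer: C(11,6) = 462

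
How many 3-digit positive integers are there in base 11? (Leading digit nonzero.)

In base 11, the leading digit has 10 choices (1..10); each of the remaining 2 digits has 11 choices.
Total: 10 x 11^2.

Final answer: 1210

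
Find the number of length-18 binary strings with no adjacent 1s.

Classify by the final bit: ...0 gives a(n-1) strings, ...01 gives a(n-2) strings. Thus a(n) = a(n-1) + a(n-2) with a(1)=2, a(2)=3.
Building up term by term: a(1)=2, a(2)=3, a(3)=5, a(4)=8, a(5)=13, a(6)=21, a(7)=34, a(8)=55, a(9)=89, a(10)=144, a(11)=233, a(12)=377, a(13)=610, a(14)=987, a(15)=1597, a(16)=2584, a(17)=4181, a(18)=6765.

Final answer: 6765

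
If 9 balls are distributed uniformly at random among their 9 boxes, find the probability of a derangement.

Use the recurrence D(n) = (n-1)(D(n-1) + D(n-2)) with D(0)=1, D(1)=0.
Building up: D(2)=1, D(3)=2, D(4)=9, D(5)=44, D(6)=265, D(7)=1854, D(8)=14833, D(9)=133496.
Total arrangements: 9! = 362880.
Probability = D(9)/9! = 16687/45360.

Final answer: D(9)/9! = 133496/362880 = 0.367879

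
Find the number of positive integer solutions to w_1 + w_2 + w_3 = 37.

Substitute w'_i = w_i - 1 (so w'_i >= 0). Then sum w'_i = 37 - 3 = 34.
Stars and bars: C(34+3-1, 3-1) = C(36,2).

Final answer: C(36,2) = 630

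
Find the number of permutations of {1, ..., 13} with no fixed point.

Derangements satisfy D(n) = (n-1)(D(n-1) + D(n-2)), starting from D(0)=1, D(1)=0.
Building up: D(2)=1, D(3)=2, D(4)=9, D(5)=44, D(6)=265, D(7)=1854, D(8)=14833, D(9)=133496, D(10)=1334961, D(11)=14684570, D(12)=176214841.
D(13) = 12 x (D(12) + D(11)) = 12 x (176214841 + 14684570).

Final answer: D(13) = 2290792932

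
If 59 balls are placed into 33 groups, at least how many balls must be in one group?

By the pigeonhole principle: ceiling(59/33).

Final answer: 2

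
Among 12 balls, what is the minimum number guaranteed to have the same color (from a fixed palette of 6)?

There are 6 possible values for color (from a fixed palette of 6). With 12 balls and 6 categories, by pigeonhole: ceiling(12/6).

Final answer: 2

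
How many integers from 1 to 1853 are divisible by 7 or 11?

Multiples of 7: 264. Multiples of 11: 168. Of both (lcm=77): 24.
By inclusion-exclusion: 264 + 168 - 24.

Final answer: 408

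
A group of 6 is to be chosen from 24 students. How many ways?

C(24,6) = 24!/(6! x 18!).

Final answer: \binom{24}{6} = 134596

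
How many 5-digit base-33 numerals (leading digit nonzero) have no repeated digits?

The leading digit has 32 choices (anything but zero); the next has 32 (anything but the first), then 31, and so on, one fewer each time.
Total: 32 x 32 x 31 x 30 x 29.

Final answer: 27617280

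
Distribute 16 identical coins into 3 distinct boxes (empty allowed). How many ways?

Stars and bars: C(n+k-1, k-1) = C(18,2).

Final answer: C(18,2) = 153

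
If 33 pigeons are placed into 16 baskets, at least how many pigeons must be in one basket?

By the pigeonhole principle: ceiling(33/16).

Final answer: 3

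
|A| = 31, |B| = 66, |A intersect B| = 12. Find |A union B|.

|A union B| = |A| + |B| - |A intersect B| = 31 + 66 - 12.

Final answer: 85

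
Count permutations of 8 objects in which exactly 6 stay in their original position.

Choose which 6 elements are fixed: C(8,6) = 28.
Derange the remaining 2 using D(j) = (j-1)(D(j-1) + D(j-2)), D(0)=1, D(1)=0: D(2)=1.
Total: 28 x 1.

Final answer: C(8,6) D(2) = 28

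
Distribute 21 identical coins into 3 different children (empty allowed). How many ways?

Stars and bars: C(n+k-1, k-1) = C(23,2).

Final answer: C(23,2) = 253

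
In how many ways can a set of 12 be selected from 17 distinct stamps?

C(17,12) = 17!/(12! x 5!).

Final answer: \binom{17}{12} = 6188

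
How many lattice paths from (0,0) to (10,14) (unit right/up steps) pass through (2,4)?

Paths (0,0)->(2,4): C(6,4) = 15.
Paths (2,4)->(10,14): C(18,10) = 43758.
By multiplication principle: 15 x 43758.

Final answer: 656370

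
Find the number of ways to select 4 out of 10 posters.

C(10,4) = 10!/(4! x 6!).

Final answer: \binom{10}{4} = 210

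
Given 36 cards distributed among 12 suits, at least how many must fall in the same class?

By pigeonhole with 36 objects and 12 categories: ceiling(36/12).

Final answer: 3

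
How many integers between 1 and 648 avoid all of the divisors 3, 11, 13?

|div by 3|=216, |div by 11|=58, |div by 13|=49.
|div by 3&11|=19, |div by 3&13|=16, |div by 11&13|=4, |div by all|=1.
By inclusion-exclusion, divisible by at least one: 216+58+49-19-16-4+1 = 285.
Not divisible by any: 648 - 285.

Final answer: 363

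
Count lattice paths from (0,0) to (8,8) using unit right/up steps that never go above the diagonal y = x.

Total monotonic paths to (8,8): C(16,8) = 12870.
By the reflection principle, paths that go above the diagonal number C(16,9) = 11440.
Valid Dyck paths: 12870 - 11440.
(Equivalently, C_{8} = C(16,8)/9 = 12870/9.)

Final answer: C_{8} = 1430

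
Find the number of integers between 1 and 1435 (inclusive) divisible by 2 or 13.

Multiples of 2: 717. Multiples of 13: 110. Of both (lcm=26): 55.
By inclusion-exclusion: 717 + 110 - 55.

Final answer: 772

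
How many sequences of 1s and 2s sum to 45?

Let f(n) count the ways. The last step is size 1 or 2, so f(n) = f(n-1) + f(n-2) with f(1)=1, f(2)=2.
Building up term by term: f(1)=1, f(2)=2, f(3)=3, f(4)=5, f(5)=8, f(6)=13, f(7)=21, f(8)=34, f(9)=55, f(10)=89, f(11)=144, f(12)=233, f(13)=377, f(14)=610, f(15)=987, f(16)=1597, f(17)=2584, f(18)=4181, f(19)=6765, f(20)=10946, f(21)=17711, f(22)=28657, f(23)=46368, f(24)=75025, f(25)=121393, f(26)=196418, f(27)=317811, f(28)=514229, f(29)=832040, f(30)=1346269, f(31)=2178309, f(32)=3524578, f(33)=5702887, f(34)=9227465, f(35)=14930352, f(36)=24157817, f(37)=39088169, f(38)=63245986, f(39)=102334155, f(40)=165580141, f(41)=267914296, f(42)=433494437, f(43)=701408733, f(44)=1134903170, f(45)=1836311903.

Final answer: 1836311903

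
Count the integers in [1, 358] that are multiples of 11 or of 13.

Multiples of 11: 32. Multiples of 13: 27. Of both (lcm=143): 2.
By inclusion-exclusion: 32 + 27 - 2.

Final answer: 57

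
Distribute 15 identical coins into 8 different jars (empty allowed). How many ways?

Stars and bars: C(n+k-1, k-1) = C(22,7).

Final answer: C(22,7) = 170544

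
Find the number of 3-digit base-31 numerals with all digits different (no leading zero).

The leading digit has 30 choices (anything but zero); the next has 30 (anything but the first), then 29, and so on, one fewer each time.
Total: 30 x 30 x 29.

Final answer: 26100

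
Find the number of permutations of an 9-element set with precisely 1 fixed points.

Choose which 1 elements are fixed: C(9,1) = 9.
Derange the remaining 8 using D(j) = (j-1)(D(j-1) + D(j-2)), D(0)=1, D(1)=0: D(2)=1, D(3)=2, D(4)=9, D(5)=44, D(6)=265, D(7)=1854, D(8)=14833.
Total: 9 x 14833.

Final answer: C(9,1) D(8) = 133497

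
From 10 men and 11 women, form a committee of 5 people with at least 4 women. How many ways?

Sum over valid woman counts:
C(11,4)C(10,1) = 3300
C(11,5)C(10,0) = 462
Total: 3300 + 462.

Final answer: 3762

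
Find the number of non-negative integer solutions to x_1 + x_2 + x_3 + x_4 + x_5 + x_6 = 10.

Stars and bars with 10 stars and 5 bars:
C(10+6-1, 6-1) = C(15,5).

Final answer: C(15,5) = 3003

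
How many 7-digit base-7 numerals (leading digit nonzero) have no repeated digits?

First digit: 6 (nonzero). Second: 6 (not first). Third: 5, etc.
Total: 6 x 6 x 5 x 4 x 3 x 2 x 1.

Final answer: 4320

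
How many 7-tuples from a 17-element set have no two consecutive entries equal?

Let g(n) count such strings. g(1) = 17, and each valid string of length n-1 extends in 16 ways (any symbol but the last), so g(n) = 16 g(n-1).
Total: g(7) = 17 x 16^6.

Final answer: 17 x 16^{6} = 285212672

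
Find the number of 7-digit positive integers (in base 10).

The leading digit cannot be 0 (9 options); the other 6 digits can be anything (10 options each).
Total: 9 x 10^6.

Final answer: 9000000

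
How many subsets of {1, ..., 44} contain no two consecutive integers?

Let a(n) count such subsets of {1, ..., n}. Either n is excluded (a(n-1) ways) or n is included, forcing n-1 out (a(n-2) ways), so a(n) = a(n-1) + a(n-2) with a(1)=2, a(2)=3.
Computing successive values: a(1)=2, a(2)=3, a(3)=5, a(4)=8, a(5)=13, a(6)=21, a(7)=34, a(8)=55, a(9)=89, a(10)=144, a(11)=233, a(12)=377, a(13)=610, a(14)=987, a(15)=1597, a(16)=2584, a(17)=4181, a(18)=6765, a(19)=10946, a(20)=17711, a(21)=28657, a(22)=46368, a(23)=75025, a(24)=121393, a(25)=196418, a(26)=317811, a(27)=514229, a(28)=832040, a(29)=1346269, a(30)=2178309, a(31)=3524578, a(32)=5702887, a(33)=9227465, a(34)=14930352, a(35)=24157817, a(36)=39088169, a(37)=63245986, a(38)=102334155, a(39)=165580141, a(40)=267914296, a(41)=433494437, a(42)=701408733, a(43)=1134903170, a(44)=1836311903.

Final answer: 1836311903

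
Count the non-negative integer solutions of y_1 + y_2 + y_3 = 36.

Stars and bars with 36 stars and 2 bars:
C(36+3-1, 3-1) = C(38,2).

Final answer: C(38,2) = 703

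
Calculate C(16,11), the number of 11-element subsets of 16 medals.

C(16,11) = 16!/(11! x 5!).

Final answer: \binom{16}{11} = 4368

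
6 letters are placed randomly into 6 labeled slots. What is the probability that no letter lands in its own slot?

D(n) = (n-1)(D(n-1) + D(n-2)), D(0)=1, D(1)=0.
Building up: D(2)=1, D(3)=2, D(4)=9, D(5)=44, D(6)=265.
Total arrangements: 6! = 720.
Probability = D(6)/6! = 53/144.

Final answer: D(6)/6! = 265/720 = 0.368056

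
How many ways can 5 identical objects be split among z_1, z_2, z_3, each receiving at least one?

Substitute z'_i = z_i - 1 (so z'_i >= 0). Then sum z'_i = 5 - 3 = 2.
Stars and bars: C(2+3-1, 3-1) = C(4,2).

Final answer: C(4,2) = 6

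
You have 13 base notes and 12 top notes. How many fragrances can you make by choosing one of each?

By the multiplication principle: 13 x 12.

Final answer: 156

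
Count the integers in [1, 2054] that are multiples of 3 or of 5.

Multiples of 3: 684. Multiples of 5: 410. Of both (lcm=15): 136.
By inclusion-exclusion: 684 + 410 - 136.

Final answer: 958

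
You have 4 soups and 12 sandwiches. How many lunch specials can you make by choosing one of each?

By the multiplication principle: 4 x 12.

Final answer: 48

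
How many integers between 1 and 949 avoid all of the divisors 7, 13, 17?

|div by 7|=135, |div by 13|=73, |div by 17|=55.
|div by 7&13|=10, |div by 7&17|=7, |div by 13&17|=4, |div by all|=0.
By inclusion-exclusion, divisible by at least one: 135+73+55-10-7-4+0 = 242.
Not divisible by any: 949 - 242.

Final answer: 707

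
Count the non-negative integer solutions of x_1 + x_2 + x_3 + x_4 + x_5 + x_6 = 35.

Stars and bars with 35 stars and 5 bars:
C(35+6-1, 6-1) = C(40,5).

Final answer: C(40,5) = 658008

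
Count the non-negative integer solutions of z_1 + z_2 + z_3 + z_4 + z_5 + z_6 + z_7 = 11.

Stars and bars with 11 stars and 6 bars:
C(11+7-1, 7-1) = C(17,6).

Final answer: C(17,6) = 12376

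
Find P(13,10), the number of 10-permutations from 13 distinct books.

P(13,10) = 13!/(13-10)! = 13!/3!.

Final answer: P(13,10) = 1037836800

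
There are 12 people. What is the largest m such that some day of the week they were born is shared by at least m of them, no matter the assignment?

There are 7 possible values for day of the week they were born. With 12 people and 7 categories, by pigeonhole: ceiling(12/7).

Final answer: 2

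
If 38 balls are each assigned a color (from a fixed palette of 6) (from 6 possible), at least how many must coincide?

There are 6 possible values for color (from a fixed palette of 6). With 38 balls and 6 categories, by pigeonhole: ceiling(38/6).

Final answer: 7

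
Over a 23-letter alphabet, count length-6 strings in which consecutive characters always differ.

Let g(n) count such strings. g(1) = 23, and each valid string of length n-1 extends in 22 ways (any symbol but the last), so g(n) = 22 g(n-1).
Total: g(6) = 23 x 22^5.

Final answer: 23 x 22^{5} = 118533536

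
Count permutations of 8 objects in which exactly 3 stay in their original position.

Choose which 3 elements are fixed: C(8,3) = 56.
Derange the remaining 5 using D(j) = (j-1)(D(j-1) + D(j-2)), D(0)=1, D(1)=0: D(2)=1, D(3)=2, D(4)=9, D(5)=44.
Total: 56 x 44.

Final answer: C(8,3) D(5) = 2464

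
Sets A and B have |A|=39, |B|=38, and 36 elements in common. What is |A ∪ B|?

|A union B| = |A| + |B| - |A intersect B| = 39 + 38 - 36.

Final answer: 41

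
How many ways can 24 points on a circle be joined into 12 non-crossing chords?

This is counted by the nth Catalan number C_n. Here n = 24/2 = 12.
Using C_0 = 1 and C_(k+1) = C_k x 2(2k+1)/(k+2), build up term by term: C_1=1, C_2=2, C_3=5, C_4=14, C_5=42, C_6=132, C_7=429, C_8=1430, C_9=4862, C_10=16796, C_11=58786, C_12=208012.

Final answer: C_{12} = 208012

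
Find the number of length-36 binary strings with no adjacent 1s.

Classify by the final bit: ...0 gives a(n-1) strings, ...01 gives a(n-2) strings. Thus a(n) = a(n-1) + a(n-2) with a(1)=2, a(2)=3.
Building up term by term: a(1)=2, a(2)=3, a(3)=5, a(4)=8, a(5)=13, a(6)=21, a(7)=34, a(8)=55, a(9)=89, a(10)=144, a(11)=233, a(12)=377, a(13)=610, a(14)=987, a(15)=1597, a(16)=2584, a(17)=4181, a(18)=6765, a(19)=10946, a(20)=17711, a(21)=28657, a(22)=46368, a(23)=75025, a(24)=121393, a(25)=196418, a(26)=317811, a(27)=514229, a(28)=832040, a(29)=1346269, a(30)=2178309, a(31)=3524578, a(32)=5702887, a(33)=9227465, a(34)=14930352, a(35)=24157817, a(36)=39088169.

Final answer: 39088169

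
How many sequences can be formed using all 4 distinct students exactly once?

The number of ways to arrange 4 distinct objects is 4!.

Final answer: 4! = 24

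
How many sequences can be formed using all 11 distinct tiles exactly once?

The number of ways to arrange 11 distinct objects is 11!.

Final answer: 11! = 39916800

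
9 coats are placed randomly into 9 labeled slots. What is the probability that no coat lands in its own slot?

Use the recurrence D(n) = (n-1)(D(n-1) + D(n-2)) with D(0)=1, D(1)=0.
Building up: D(2)=1, D(3)=2, D(4)=9, D(5)=44, D(6)=265, D(7)=1854, D(8)=14833, D(9)=133496.
Total arrangements: 9! = 362880.
Probability = D(9)/9! = 16687/45360.

Final answer: D(9)/9! = 133496/362880 = 0.367879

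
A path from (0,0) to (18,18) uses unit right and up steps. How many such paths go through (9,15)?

Paths (0,0)->(9,15): C(24,15) = 1307504.
Paths (9,15)->(18,18): C(12,3) = 220.
By multiplication principle: 1307504 x 220.

Final answer: 287650880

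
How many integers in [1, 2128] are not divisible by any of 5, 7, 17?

|div by 5|=425, |div by 7|=304, |div by 17|=125.
|div by 5&7|=60, |div by 5&17|=25, |div by 7&17|=17, |div by all|=3.
By inclusion-exclusion, divisible by at least one: 425+304+125-60-25-17+3 = 755.
Not divisible by any: 2128 - 755.

Final answer: 1373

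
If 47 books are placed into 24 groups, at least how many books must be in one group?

By the pigeonhole principle: ceiling(47/24).

Final answer: 2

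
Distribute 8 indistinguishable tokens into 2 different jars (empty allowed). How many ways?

Stars and bars: C(n+k-1, k-1) = C(9,1).

Final answer: C(9,1) = 9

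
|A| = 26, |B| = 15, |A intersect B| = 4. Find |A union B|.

|A union B| = |A| + |B| - |A intersect B| = 26 + 15 - 4.

Final answer: 37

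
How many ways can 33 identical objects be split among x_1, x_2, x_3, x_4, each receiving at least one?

Substitute x'_i = x_i - 1 (so x'_i >= 0). Then sum x'_i = 33 - 4 = 29.
Stars and bars: C(29+4-1, 4-1) = C(32,3).

Final answer: C(32,3) = 4960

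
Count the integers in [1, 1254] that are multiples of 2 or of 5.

Multiples of 2: 627. Multiples of 5: 250. Of both (lcm=10): 125.
By inclusion-exclusion: 627 + 250 - 125.

Final answer: 752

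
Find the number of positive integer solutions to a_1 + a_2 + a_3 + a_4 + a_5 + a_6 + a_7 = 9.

Substitute a'_i = a_i - 1 (so a'_i >= 0). Then sum a'_i = 9 - 7 = 2.
Stars and bars: C(2+7-1, 7-1) = C(8,6).

Final answer: C(8,6) = 28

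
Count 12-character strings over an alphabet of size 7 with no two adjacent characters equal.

Let g(n) count such strings. g(1) = 7, and each valid string of length n-1 extends in 6 ways (any symbol but the last), so g(n) = 6 g(n-1).
Total: g(12) = 7 x 6^11.

Final answer: 7 x 6^{11} = 2539579392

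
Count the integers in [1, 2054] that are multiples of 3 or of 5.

Multiples of 3: 684. Multiples of 5: 410. Of both (lcm=15): 136.
By inclusion-exclusion: 684 + 410 - 136.

Final answer: 958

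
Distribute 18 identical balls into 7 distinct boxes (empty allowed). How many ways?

Stars and bars: C(n+k-1, k-1) = C(24,6).

Final answer: C(24,6) = 134596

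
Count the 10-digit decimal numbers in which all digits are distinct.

First digit: 9 (not 0). Second: 9 (not first). Third: 8, etc.
Total: 9 x 9 x 8 x 7 x 6 x 5 x 4 x 3 x 2 x 1.

Final answer: 3265920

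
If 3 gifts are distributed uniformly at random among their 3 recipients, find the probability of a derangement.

Use the recurrence D(n) = (n-1)(D(n-1) + D(n-2)) with D(0)=1, D(1)=0.
Building up: D(2)=1, D(3)=2.
Total arrangements: 3! = 6.
Probability = D(3)/3! = 1/3.

Final answer: D(3)/3! = 2/6 = 0.333333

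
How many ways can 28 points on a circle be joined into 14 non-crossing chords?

This is a standard Catalan-number count: the answer is C_n. Here n = 28/2 = 14.
C_n = (2n)!/(n!(n+1)!), so C_{14} = 28!/(14! x 15!) = C(28,14)/15 = 40116600/15.

Final answer: C_{14} = 2674440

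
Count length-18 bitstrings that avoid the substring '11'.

Classify by the final bit: ...0 gives a(n-1) strings, ...01 gives a(n-2) strings. Thus a(n) = a(n-1) + a(n-2) with a(1)=2, a(2)=3.
Building up term by term: a(1)=2, a(2)=3, a(3)=5, a(4)=8, a(5)=13, a(6)=21, a(7)=34, a(8)=55, a(9)=89, a(10)=144, a(11)=233, a(12)=377, a(13)=610, a(14)=987, a(15)=1597, a(16)=2584, a(17)=4181, a(18)=6765.

Final answer: 6765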